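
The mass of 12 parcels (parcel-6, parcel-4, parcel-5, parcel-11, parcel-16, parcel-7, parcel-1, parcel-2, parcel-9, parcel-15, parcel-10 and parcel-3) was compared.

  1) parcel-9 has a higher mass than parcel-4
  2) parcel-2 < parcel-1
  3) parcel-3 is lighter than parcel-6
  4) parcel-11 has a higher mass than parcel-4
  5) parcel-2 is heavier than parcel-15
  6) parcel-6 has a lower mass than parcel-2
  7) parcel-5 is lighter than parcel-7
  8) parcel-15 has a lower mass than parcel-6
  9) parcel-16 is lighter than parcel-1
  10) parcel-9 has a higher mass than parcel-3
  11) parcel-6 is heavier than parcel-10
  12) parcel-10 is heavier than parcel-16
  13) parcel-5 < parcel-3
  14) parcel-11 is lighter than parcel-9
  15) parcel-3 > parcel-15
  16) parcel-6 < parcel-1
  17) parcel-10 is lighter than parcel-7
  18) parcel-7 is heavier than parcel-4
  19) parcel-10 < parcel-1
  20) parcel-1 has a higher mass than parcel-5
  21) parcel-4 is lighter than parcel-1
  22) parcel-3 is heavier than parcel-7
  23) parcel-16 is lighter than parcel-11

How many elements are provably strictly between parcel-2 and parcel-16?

4

The relations place parcel-16 below parcel-2. An element lies strictly between them when it is forced above parcel-16 and also forced below parcel-2.
Above parcel-16: {parcel-10, parcel-7, parcel-11, parcel-3, parcel-6, parcel-1, parcel-9}. Below parcel-2: {parcel-15, parcel-5, parcel-4, parcel-10, parcel-7, parcel-3, parcel-6}.
Intersection: {parcel-10, parcel-7, parcel-3, parcel-6} — 4.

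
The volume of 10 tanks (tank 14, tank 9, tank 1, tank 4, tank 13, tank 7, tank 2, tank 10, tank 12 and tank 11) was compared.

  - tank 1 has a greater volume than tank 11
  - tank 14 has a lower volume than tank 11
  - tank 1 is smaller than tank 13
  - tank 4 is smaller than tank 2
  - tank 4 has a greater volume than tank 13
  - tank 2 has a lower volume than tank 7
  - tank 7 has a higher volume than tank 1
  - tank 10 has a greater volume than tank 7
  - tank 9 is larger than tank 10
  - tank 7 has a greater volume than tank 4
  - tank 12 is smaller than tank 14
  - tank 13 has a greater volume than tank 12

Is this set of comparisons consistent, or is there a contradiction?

consistent

Every relation is compatible with tank 12 < tank 14 < tank 11 < tank 1 < tank 13 < tank 4 < tank 2 < tank 7 < tank 10 < tank 9; the set is consistent.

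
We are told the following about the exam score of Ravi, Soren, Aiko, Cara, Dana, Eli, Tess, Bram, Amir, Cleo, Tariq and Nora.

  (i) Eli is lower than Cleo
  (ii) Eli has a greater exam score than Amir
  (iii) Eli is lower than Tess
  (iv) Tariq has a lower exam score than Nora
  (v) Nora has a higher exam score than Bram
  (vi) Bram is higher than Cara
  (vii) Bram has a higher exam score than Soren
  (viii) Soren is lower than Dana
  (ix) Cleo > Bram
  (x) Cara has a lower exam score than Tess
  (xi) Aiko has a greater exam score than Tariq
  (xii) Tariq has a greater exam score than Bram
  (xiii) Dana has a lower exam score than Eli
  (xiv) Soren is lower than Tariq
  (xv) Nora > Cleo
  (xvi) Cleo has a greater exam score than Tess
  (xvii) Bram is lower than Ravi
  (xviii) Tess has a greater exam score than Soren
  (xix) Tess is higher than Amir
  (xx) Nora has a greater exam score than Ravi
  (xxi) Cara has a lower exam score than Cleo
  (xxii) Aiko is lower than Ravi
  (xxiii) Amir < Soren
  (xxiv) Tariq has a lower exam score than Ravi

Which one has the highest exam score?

Amir is not greatest since Amir < Eli; Soren is not greatest since Soren < Tariq; Cara is not greatest since Cara < Tess; Dana is not greatest since Dana < Eli; Bram is not greatest since Bram < Ravi; Eli is not greatest since Eli < Cleo; Tariq is not greatest since Tariq < Nora; Aiko is not greatest since Aiko < Ravi; Tess is not greatest since Tess < Cleo; Ravi is not greatest since Ravi < Nora; Cleo is not greatest since Cleo < Nora.
Only Nora has nothing above it, so Nora is the highest exam score.

Nora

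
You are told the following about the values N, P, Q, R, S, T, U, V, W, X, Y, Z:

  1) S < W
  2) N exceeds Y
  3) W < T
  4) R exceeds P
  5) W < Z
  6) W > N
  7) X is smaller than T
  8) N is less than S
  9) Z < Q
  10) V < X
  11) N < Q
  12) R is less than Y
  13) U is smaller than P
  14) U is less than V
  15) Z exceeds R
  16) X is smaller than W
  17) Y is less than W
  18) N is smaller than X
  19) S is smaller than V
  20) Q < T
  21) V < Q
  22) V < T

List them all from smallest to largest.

Nothing is placed below U, so it is least; from there U < P; P < R; R < Y; Y < N; N < S; S < V; V < X; X < W; W < Z; Z < Q; Q < T, each given directly.

U < P < R < Y < N < S < V < X < W < Z < Q < T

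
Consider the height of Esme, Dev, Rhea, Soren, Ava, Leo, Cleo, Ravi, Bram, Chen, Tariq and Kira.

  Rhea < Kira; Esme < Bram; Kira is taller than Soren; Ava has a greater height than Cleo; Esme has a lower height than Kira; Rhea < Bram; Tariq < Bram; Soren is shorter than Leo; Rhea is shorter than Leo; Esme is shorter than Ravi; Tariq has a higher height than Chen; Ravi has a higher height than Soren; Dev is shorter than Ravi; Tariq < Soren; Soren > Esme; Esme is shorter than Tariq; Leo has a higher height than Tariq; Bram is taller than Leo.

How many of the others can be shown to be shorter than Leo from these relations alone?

5

Directly below Leo: Rhea, Tariq, Soren.
One step further: Esme, Chen (5 so far).
Nothing else is reachable below Leo; 5 in all.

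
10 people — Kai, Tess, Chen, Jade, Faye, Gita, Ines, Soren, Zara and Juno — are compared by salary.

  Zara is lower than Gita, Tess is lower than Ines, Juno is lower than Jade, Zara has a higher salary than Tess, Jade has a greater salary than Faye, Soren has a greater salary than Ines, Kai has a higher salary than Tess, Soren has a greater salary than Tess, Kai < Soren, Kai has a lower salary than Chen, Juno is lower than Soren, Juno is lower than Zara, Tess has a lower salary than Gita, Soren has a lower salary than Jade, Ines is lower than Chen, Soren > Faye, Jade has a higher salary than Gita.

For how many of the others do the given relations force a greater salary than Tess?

From Tess the given relations immediately reach Zara, Kai, Ines, Soren, Gita.
From those, Chen, Jade — 7 in total.
Nothing else is reachable above Tess; 7 in all.

7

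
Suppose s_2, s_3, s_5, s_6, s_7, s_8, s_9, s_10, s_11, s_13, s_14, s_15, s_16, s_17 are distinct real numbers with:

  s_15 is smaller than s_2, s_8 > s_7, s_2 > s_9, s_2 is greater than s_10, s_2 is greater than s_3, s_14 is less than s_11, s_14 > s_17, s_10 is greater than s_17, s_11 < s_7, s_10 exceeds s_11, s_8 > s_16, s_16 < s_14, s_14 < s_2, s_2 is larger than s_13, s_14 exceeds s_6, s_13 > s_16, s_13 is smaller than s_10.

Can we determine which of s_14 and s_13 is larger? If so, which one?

undetermined

Following every chain through s_14: above s_14 we get s_11, s_10, s_7, s_8, s_2; below s_14 we get s_16, s_6, s_17.
s_13 is not reached, and no chain runs the other way from s_13 to s_14.
So the given relations leave the order of s_14 and s_13 undetermined.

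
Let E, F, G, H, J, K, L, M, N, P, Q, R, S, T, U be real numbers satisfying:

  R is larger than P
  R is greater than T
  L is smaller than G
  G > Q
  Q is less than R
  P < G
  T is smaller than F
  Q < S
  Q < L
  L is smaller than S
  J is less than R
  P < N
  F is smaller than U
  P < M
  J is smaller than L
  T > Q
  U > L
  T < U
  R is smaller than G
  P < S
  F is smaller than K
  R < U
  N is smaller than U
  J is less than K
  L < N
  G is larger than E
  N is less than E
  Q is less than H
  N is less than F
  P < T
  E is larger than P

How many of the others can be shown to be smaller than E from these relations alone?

5

The elements the relations force below E are P, Q, J, L, N — no chain reaches any other.
That is 5.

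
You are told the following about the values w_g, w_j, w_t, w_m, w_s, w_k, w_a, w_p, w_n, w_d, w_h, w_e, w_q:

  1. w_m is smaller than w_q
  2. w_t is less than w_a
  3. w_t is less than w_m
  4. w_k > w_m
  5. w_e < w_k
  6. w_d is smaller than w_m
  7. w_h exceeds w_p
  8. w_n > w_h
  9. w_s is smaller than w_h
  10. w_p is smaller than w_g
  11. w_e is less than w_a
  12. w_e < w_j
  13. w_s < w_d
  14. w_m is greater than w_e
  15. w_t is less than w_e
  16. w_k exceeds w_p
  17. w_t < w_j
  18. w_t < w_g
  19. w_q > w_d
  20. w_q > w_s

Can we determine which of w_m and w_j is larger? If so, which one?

undetermined

Following every chain through w_m: above w_m we get w_k, w_q; below w_m we get w_t, w_s, w_e, w_d.
w_j is not reached, and no chain runs the other way from w_j to w_m.
So the given relations leave the order of w_m and w_j undetermined.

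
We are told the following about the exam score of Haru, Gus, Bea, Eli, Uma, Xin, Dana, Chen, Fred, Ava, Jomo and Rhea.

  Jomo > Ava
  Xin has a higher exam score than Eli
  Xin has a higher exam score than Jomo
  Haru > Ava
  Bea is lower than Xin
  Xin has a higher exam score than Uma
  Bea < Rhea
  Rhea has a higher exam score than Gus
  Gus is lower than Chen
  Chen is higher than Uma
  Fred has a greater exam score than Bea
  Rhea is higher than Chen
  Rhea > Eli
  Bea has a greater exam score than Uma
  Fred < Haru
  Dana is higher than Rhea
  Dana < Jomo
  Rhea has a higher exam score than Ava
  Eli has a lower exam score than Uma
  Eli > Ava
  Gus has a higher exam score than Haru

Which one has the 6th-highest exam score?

The consecutive relations fix a unique order: Ava < Eli < Uma < Bea < Fred < Haru < Gus < Chen < Rhea < Dana < Jomo < Xin.
Counting 6 from the largest end gives Gus.

Gus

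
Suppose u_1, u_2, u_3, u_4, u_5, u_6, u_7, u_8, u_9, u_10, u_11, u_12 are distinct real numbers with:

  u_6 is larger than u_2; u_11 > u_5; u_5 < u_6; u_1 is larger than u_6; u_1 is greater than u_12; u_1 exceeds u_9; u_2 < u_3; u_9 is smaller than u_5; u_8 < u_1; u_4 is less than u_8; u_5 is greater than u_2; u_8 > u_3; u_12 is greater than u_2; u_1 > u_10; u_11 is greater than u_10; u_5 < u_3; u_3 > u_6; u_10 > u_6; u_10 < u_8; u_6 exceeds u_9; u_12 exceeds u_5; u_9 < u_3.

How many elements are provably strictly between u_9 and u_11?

The relations place u_9 below u_11. An element lies strictly between them when it is forced above u_9 and also forced below u_11.
Above u_9: {u_5, u_6, u_10, u_3, u_12, u_8, u_1}. Below u_11: {u_2, u_5, u_6, u_10}.
Intersection: {u_5, u_6, u_10} — 3.

3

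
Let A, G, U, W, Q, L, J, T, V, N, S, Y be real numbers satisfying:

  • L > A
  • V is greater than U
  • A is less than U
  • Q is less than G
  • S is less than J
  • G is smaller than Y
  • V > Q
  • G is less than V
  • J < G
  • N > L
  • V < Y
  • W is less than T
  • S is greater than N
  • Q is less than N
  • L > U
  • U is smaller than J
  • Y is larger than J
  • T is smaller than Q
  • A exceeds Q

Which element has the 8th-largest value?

U

Piecing the relations together gives one ordering: W < T < Q < A < U < L < N < S < J < G < V < Y.
Counting 8 from the largest end gives U.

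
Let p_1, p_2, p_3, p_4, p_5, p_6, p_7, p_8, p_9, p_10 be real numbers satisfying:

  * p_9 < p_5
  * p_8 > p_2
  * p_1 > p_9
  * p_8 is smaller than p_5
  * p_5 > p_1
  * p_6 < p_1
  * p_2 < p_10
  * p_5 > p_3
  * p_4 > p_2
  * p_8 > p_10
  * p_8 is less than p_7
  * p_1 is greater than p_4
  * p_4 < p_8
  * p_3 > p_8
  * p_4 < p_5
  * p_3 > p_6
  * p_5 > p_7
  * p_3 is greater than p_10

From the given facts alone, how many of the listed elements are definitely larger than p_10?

From p_10 the given relations immediately reach p_8, p_3.
From those, p_7, p_5 — 4 in total.
No other element is forced above p_10 by the given relations, so the count is 4.

4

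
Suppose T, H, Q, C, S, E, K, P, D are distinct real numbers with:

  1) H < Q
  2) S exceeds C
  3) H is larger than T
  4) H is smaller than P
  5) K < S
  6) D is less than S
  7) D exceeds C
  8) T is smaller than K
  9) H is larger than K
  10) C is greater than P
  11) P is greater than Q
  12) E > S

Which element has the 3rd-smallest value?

The consecutive relations fix a unique order: T < K < H < Q < P < C < D < S < E.
Counting 3 from the smallest end gives H.

H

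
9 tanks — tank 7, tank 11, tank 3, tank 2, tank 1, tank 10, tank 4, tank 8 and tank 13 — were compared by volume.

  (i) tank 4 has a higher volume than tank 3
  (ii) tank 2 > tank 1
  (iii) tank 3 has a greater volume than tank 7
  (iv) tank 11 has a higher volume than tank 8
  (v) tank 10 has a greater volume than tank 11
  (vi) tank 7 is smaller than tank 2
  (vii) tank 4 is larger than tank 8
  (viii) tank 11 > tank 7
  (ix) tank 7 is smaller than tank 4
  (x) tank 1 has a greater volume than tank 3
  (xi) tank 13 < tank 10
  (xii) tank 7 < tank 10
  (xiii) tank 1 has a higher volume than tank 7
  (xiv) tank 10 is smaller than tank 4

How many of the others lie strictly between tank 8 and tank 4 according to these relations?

Chaining upward from tank 8 reaches: tank 11, tank 10.
Chaining downward from tank 4 reaches: tank 7, tank 3, tank 11, tank 13, tank 10.
Strictly between tank 8 and tank 4 are those in both lists: tank 11, tank 10 — 2 elements.

2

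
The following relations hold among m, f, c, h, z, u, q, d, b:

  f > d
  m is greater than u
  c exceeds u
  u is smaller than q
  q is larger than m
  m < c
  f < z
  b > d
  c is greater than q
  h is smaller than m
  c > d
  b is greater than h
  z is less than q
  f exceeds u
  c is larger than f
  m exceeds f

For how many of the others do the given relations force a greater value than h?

Directly above h: m, b.
One step further: q, c (4 so far).
No other element is forced above h by the given relations, so the count is 4.

4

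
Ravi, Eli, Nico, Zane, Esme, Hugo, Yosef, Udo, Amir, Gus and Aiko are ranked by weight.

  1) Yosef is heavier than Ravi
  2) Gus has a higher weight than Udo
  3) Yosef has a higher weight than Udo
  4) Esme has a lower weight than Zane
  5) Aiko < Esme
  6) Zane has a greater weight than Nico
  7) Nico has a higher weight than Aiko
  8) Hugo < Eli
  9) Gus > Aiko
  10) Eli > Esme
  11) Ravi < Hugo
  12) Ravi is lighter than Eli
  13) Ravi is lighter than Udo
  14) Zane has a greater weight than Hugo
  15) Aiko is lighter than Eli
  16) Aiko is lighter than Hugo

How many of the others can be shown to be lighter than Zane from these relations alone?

From Zane the given relations immediately reach Esme, Nico, Hugo.
From those, Aiko, Ravi — 5 in total.
Nothing else is reachable below Zane; 5 in all.

5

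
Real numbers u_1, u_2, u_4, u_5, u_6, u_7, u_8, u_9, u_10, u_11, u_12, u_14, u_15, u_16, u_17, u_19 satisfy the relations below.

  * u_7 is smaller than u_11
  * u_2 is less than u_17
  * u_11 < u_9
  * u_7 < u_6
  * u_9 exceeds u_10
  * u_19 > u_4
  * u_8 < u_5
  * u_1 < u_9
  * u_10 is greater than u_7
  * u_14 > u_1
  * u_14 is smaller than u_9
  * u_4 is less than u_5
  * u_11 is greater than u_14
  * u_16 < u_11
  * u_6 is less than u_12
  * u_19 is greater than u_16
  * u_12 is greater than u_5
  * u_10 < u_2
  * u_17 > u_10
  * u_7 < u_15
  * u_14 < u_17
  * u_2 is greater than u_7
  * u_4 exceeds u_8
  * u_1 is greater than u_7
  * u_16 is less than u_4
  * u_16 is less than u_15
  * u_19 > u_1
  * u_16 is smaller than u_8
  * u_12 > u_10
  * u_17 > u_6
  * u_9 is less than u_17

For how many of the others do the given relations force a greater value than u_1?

5

From u_1 the given relations immediately reach u_14, u_9, u_19.
From those, u_11, u_17 — 5 in total.
Nothing else is reachable above u_1; 5 in all.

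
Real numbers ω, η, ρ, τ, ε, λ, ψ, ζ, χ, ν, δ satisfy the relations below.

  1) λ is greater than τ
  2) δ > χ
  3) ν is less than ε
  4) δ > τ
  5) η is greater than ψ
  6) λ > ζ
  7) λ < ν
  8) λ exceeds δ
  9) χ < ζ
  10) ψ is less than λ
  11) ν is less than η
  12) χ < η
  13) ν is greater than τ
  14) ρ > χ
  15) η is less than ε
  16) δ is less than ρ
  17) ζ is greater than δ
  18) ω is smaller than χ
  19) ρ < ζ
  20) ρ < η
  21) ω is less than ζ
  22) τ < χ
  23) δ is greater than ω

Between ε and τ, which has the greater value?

ε

Chaining the given relations: τ < χ < δ < ρ < ζ < λ < ν < η < ε.
So τ < ε; ε is the larger of the two.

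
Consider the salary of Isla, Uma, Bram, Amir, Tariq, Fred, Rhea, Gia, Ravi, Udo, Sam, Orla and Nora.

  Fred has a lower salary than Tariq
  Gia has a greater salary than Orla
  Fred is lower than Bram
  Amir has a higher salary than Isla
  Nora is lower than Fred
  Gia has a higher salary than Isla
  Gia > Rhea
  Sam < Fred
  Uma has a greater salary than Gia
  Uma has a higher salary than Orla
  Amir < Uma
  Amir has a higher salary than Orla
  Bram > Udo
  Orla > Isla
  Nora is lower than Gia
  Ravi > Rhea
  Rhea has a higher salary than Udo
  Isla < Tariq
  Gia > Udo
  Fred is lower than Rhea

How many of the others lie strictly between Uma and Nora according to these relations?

3

The relations place Nora below Uma. An element lies strictly between them when it is forced above Nora and also forced below Uma.
Above Nora: {Fred, Rhea, Gia, Tariq, Ravi, Bram}. Below Uma: {Sam, Udo, Fred, Rhea, Isla, Orla, Amir, Gia}.
Intersection: {Fred, Rhea, Gia} — 3.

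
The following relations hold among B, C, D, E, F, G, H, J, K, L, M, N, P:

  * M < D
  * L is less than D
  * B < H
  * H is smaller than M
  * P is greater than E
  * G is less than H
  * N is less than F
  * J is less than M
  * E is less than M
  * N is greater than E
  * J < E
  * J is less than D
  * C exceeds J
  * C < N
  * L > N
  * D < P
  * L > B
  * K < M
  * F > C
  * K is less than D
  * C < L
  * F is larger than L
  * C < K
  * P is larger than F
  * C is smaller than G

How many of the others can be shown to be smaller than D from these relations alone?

10

Directly below D: J, K, L, M.
One step further: B, E, C, N, H (9 so far).
One step further: G (10 so far).
No other element is forced below D by the given relations, so the count is 10.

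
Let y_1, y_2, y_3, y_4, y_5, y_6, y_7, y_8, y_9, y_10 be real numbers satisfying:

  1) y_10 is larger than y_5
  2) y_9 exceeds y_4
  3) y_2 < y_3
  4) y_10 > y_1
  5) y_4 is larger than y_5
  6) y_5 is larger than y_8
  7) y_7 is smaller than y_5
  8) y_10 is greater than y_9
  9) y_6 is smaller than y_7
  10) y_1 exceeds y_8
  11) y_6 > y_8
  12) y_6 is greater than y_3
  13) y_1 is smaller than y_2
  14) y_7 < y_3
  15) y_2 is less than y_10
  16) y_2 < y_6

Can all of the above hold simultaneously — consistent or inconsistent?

inconsistent

We have y_7 < y_3 stated directly, yet also y_3 < y_6 < y_7 by chaining the others — so y_3 < y_7. Contradiction.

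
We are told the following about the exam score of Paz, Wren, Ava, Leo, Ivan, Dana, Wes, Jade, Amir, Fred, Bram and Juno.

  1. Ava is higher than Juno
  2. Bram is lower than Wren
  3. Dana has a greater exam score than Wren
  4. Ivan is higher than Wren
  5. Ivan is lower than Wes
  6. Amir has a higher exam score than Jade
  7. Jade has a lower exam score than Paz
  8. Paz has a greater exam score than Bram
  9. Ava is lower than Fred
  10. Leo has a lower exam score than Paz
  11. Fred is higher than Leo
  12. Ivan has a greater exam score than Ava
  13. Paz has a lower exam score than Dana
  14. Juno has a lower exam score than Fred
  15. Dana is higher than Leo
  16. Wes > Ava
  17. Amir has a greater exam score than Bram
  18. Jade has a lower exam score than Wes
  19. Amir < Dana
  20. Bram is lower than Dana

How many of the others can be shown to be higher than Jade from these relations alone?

4

The elements the relations force above Jade are Amir, Paz, Wes, Dana — no chain reaches any other.
That is 4.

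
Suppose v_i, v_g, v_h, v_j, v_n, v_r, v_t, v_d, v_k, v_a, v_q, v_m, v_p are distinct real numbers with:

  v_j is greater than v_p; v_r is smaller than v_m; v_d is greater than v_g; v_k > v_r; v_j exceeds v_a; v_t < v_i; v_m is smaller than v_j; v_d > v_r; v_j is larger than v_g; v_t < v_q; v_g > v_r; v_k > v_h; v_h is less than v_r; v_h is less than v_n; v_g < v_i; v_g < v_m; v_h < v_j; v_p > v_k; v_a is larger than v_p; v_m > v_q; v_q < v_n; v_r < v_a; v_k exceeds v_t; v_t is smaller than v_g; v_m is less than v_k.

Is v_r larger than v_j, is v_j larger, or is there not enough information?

v_j

The relevant relations are v_r < v_g; v_g < v_m; v_m < v_k; v_k < v_p; v_p < v_a; v_a < v_j.
Together: v_r < v_g < v_m < v_k < v_p < v_a < v_j.
So v_j is larger.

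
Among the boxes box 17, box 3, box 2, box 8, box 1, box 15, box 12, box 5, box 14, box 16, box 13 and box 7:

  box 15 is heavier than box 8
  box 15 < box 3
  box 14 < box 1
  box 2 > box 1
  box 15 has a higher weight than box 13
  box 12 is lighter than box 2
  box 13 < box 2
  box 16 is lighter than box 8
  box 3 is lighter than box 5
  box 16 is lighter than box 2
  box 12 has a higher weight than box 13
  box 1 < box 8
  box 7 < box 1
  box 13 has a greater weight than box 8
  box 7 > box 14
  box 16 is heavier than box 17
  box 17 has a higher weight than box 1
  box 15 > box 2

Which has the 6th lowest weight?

The consecutive relations fix a unique order: box 14 < box 7 < box 1 < box 17 < box 16 < box 8 < box 13 < box 12 < box 2 < box 15 < box 3 < box 5.
Counting 6 from the smallest end gives box 8.

box 8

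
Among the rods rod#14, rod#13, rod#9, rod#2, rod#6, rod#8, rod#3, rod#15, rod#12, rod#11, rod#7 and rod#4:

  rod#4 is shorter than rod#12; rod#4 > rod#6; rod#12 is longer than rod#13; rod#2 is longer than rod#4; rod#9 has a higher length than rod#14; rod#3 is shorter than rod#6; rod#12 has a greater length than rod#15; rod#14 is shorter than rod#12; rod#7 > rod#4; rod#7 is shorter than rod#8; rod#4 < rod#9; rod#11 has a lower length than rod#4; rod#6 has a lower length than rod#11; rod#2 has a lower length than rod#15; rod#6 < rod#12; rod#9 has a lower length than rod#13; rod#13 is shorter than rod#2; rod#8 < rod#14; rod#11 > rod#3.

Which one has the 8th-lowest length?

Piecing the relations together gives one ordering: rod#3 < rod#6 < rod#11 < rod#4 < rod#7 < rod#8 < rod#14 < rod#9 < rod#13 < rod#2 < rod#15 < rod#12.
Counting 8 from the smallest end gives rod#9.

rod#9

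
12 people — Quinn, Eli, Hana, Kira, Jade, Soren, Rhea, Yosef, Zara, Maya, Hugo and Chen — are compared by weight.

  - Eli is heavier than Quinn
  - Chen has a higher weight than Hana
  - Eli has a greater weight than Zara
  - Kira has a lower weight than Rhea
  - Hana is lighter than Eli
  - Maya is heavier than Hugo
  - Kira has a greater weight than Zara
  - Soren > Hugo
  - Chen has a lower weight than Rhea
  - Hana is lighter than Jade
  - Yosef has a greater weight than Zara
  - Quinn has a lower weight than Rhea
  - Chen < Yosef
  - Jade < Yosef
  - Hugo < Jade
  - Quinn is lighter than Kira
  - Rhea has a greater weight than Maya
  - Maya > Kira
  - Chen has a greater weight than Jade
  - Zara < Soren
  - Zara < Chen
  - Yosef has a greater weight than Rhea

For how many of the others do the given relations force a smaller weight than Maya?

4

Directly below Maya: Hugo, Kira.
One step further: Zara, Quinn (4 so far).
No other element is forced below Maya by the given relations, so the count is 4.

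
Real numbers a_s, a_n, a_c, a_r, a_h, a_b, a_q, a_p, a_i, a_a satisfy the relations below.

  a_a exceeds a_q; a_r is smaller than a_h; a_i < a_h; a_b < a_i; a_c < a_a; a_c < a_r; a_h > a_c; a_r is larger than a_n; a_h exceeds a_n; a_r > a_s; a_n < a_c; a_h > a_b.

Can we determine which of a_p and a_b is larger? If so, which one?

undetermined

Following every chain through a_b: above a_b we get a_i, a_h.
a_p is not reached, and no chain runs the other way from a_p to a_b.
So the given relations leave the order of a_b and a_p undetermined.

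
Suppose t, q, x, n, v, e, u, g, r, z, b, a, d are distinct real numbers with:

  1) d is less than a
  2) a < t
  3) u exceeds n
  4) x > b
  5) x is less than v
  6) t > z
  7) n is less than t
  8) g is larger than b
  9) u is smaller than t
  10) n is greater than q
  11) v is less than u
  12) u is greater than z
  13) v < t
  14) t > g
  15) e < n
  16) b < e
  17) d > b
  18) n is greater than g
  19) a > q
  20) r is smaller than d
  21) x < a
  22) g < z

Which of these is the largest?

t

Chaining downward from t: directly below it, v, g, n, z, u, a; then b, x, q, e, d; then r.
That covers every other element, and nothing is given above t, so t is the largest.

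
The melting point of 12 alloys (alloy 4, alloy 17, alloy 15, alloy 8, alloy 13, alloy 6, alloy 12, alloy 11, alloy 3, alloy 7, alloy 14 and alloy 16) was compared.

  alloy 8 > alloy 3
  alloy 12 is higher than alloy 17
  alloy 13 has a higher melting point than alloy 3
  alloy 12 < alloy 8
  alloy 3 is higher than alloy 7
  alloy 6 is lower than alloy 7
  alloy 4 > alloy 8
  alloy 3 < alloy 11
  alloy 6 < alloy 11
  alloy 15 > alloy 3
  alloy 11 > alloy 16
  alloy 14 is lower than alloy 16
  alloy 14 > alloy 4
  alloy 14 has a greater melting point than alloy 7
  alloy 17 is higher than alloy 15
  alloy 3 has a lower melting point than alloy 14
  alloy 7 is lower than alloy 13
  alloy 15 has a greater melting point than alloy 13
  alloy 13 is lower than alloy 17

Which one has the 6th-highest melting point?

Chaining the given pairs: alloy 6 < alloy 7 < alloy 3 < alloy 13 < alloy 15 < alloy 17 < alloy 12 < alloy 8 < alloy 4 < alloy 14 < alloy 16 < alloy 11.
Counting 6 from the largest end gives alloy 12.

alloy 12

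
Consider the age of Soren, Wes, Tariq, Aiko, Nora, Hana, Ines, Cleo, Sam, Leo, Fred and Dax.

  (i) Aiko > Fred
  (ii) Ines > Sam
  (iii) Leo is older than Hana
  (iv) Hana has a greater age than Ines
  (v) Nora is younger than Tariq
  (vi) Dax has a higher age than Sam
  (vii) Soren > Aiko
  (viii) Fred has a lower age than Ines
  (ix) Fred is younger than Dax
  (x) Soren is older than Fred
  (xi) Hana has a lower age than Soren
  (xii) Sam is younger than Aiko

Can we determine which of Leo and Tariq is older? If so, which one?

Following every chain through Leo: below Leo we get Fred, Sam, Ines, Hana.
Tariq is not reached, and no chain runs the other way from Tariq to Leo.
So the given relations leave the order of Leo and Tariq undetermined.

undetermined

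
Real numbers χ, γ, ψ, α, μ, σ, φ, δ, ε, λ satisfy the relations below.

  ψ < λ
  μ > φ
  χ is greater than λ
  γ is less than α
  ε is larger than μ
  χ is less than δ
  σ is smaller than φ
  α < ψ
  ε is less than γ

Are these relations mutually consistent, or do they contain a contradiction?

Every relation is compatible with σ < φ < μ < ε < γ < α < ψ < λ < χ < δ; the set is consistent.

consistent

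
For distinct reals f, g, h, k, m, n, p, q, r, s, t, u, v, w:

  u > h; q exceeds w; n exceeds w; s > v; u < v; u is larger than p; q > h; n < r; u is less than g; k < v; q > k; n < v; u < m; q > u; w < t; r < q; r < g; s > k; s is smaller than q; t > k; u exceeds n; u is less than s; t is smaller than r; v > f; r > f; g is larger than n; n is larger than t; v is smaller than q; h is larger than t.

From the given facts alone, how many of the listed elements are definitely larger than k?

10

Directly above k: t, v, s, q.
One step further: h, n, r (7 so far).
One step further: u, g (9 so far).
One step further: m (10 so far).
Nothing else is reachable above k; 10 in all.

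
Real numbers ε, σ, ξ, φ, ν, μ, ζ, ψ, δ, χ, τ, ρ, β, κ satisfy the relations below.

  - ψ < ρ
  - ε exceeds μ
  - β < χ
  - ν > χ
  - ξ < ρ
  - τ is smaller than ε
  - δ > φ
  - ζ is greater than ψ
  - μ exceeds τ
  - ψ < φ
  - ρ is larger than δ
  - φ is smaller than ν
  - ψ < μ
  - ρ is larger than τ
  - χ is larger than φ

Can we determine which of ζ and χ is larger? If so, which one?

undetermined

Following every chain through χ: above χ we get ν; below χ we get ψ, φ, β.
ζ is not reached, and no chain runs the other way from ζ to χ.
So the given relations leave the order of χ and ζ undetermined.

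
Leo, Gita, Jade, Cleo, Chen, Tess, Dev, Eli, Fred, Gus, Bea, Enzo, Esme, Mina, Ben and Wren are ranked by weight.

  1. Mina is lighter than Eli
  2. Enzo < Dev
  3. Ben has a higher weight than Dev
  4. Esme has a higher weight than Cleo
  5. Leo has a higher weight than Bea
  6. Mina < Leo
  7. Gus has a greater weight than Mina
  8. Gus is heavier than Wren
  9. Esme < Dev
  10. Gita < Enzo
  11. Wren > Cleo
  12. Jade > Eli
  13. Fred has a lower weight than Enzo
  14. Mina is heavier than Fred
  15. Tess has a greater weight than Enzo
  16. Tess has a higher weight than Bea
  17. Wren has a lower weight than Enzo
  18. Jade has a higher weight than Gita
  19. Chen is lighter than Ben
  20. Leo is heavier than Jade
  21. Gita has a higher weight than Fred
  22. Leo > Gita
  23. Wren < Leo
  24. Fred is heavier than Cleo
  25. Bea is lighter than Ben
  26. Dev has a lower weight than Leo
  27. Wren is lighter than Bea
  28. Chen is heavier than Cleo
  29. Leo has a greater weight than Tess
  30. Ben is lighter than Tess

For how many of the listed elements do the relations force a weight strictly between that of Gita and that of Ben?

2

Chaining upward from Gita reaches: Enzo, Dev, Tess, Jade, Leo.
Chaining downward from Ben reaches: Cleo, Esme, Wren, Fred, Chen, Enzo, Dev, Bea.
Strictly between Gita and Ben are those in both lists: Enzo, Dev — 2 elements.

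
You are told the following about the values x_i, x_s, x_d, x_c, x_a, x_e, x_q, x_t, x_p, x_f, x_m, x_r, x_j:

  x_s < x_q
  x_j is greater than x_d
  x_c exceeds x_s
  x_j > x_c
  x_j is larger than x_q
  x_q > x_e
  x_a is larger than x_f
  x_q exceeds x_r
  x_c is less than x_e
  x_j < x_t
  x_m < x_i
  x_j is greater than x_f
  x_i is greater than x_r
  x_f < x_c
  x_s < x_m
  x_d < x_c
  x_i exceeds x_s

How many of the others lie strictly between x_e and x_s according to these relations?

Chaining upward from x_s reaches: x_c, x_m, x_i, x_q, x_j, x_t.
Chaining downward from x_e reaches: x_d, x_f, x_c.
Strictly between x_s and x_e are those in both lists: x_c — 1 element.

1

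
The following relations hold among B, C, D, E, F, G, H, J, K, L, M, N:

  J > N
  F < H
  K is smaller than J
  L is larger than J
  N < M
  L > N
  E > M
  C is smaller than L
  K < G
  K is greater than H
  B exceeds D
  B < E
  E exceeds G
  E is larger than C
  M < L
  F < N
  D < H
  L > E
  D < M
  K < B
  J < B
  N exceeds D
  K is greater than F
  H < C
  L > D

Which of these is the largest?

Chaining downward from L: directly below it, D, N, M, J, C, E; then F, H, K, G, B.
That covers every other element, and nothing is given above L, so L is the largest.

L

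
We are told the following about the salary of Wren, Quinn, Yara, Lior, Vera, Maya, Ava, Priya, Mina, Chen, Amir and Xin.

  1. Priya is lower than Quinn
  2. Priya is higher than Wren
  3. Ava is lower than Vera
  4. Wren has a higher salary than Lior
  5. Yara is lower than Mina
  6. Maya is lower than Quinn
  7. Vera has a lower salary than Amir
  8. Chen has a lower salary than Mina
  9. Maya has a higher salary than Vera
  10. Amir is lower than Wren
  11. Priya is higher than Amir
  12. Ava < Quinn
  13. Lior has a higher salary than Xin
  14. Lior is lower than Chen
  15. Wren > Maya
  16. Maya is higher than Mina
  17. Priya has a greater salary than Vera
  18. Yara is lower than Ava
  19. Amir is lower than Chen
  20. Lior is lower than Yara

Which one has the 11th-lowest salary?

Priya

Piecing the relations together gives one ordering: Xin < Lior < Yara < Ava < Vera < Amir < Chen < Mina < Maya < Wren < Priya < Quinn.
The 11th smallest is Priya.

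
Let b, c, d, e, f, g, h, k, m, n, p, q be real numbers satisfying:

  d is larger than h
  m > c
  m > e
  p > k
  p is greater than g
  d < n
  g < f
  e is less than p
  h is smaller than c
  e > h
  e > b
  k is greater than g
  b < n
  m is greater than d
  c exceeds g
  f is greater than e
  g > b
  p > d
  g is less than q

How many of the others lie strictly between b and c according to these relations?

1

Chaining upward from b reaches: g, k, q, e, p, m, n, f.
Chaining downward from c reaches: h, g.
Strictly between b and c are those in both lists: g — 1 element.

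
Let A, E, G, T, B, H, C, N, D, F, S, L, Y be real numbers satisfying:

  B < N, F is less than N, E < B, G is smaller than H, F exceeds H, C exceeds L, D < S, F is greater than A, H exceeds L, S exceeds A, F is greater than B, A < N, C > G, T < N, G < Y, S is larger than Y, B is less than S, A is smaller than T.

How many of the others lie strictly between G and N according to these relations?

2

The relations place G below N. An element lies strictly between them when it is forced above G and also forced below N.
Above G: {Y, H, S, F, C}. Below N: {L, E, B, A, H, T, F}.
Intersection: {H, F} — 2.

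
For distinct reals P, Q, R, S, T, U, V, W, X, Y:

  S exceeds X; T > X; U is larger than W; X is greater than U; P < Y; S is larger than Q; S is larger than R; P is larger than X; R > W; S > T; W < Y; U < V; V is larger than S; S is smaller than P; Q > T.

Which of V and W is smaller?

W

Chaining the given relations: W < U < X < T < Q < S < V.
So W < V; W is the smaller of the two.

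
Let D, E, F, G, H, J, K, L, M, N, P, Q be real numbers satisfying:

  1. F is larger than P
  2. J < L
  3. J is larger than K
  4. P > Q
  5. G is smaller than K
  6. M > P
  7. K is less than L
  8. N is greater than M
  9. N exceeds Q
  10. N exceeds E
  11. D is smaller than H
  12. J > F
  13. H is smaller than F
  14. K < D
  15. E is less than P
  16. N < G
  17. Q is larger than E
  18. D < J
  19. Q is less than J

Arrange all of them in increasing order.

E < Q < P < M < N < G < K < D < H < F < J < L

Each adjacent pair is fixed by a given relation: E < Q; Q < P; P < M; M < N; N < G; G < K; K < D; D < H; H < F; F < J; J < L. Chaining them end to end gives the full order.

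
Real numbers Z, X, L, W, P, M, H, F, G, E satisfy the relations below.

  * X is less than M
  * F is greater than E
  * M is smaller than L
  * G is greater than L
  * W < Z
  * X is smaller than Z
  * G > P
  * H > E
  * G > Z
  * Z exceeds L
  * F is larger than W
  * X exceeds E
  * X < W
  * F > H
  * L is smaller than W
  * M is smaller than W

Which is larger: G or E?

G

E < X < M < L < W < Z < G, by transitivity through X, M, L, W, Z.
So E < G; G is the larger of the two.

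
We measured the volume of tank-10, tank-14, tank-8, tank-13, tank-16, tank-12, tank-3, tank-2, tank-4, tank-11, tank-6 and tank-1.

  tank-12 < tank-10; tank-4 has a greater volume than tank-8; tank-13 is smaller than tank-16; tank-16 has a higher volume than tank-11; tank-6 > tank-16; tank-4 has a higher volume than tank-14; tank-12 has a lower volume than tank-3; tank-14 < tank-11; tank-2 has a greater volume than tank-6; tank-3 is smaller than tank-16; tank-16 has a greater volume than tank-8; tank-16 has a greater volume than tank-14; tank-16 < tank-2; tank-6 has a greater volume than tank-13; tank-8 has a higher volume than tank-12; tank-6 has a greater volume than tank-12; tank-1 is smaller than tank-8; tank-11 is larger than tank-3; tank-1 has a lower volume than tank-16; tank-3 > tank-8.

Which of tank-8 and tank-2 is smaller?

Chaining the given relations: tank-8 < tank-3 < tank-11 < tank-16 < tank-6 < tank-2.
So tank-8 < tank-2; tank-8 is the smaller of the two.

tank-8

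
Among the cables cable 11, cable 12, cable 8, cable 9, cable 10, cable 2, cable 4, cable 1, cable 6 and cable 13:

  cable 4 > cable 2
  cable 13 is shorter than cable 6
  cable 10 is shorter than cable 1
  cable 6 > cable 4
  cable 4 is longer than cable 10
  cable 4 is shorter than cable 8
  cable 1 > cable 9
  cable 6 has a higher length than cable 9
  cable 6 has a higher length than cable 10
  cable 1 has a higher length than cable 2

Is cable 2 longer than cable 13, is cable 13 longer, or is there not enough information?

undetermined

Following every chain through cable 2: above cable 2 we get cable 4, cable 1, cable 8, cable 6.
cable 13 is not reached, and no chain runs the other way from cable 13 to cable 2.
So the given relations leave the order of cable 2 and cable 13 undetermined.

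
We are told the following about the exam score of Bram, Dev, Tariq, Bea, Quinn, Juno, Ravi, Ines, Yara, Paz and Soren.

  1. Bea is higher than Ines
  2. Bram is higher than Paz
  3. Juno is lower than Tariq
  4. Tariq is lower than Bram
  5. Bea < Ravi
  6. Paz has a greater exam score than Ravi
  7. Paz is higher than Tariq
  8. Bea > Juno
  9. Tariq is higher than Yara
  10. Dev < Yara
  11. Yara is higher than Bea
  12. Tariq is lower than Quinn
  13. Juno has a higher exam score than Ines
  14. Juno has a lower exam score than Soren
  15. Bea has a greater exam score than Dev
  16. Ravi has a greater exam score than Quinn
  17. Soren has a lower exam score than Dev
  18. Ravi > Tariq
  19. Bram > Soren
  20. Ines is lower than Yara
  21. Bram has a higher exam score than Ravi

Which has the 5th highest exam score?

Tariq

Piecing the relations together gives one ordering: Ines < Juno < Soren < Dev < Bea < Yara < Tariq < Quinn < Ravi < Paz < Bram.
Counting 5 from the largest end gives Tariq.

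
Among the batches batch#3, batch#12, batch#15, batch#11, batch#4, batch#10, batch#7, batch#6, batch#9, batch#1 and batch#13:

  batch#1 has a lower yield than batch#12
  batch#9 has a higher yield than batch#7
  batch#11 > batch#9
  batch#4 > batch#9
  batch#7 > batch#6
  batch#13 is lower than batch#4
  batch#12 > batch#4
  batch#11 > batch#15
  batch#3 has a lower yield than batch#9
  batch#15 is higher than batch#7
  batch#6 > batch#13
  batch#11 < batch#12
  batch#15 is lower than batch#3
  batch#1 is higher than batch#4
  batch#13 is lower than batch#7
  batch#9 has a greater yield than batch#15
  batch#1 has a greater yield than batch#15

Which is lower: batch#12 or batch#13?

batch#13

batch#13 < batch#6 and batch#6 < batch#7 give batch#13 < batch#7.
Then batch#7 < batch#15 extends the chain to batch#15.
Then batch#15 < batch#3 extends the chain to batch#3.
Then batch#3 < batch#9 extends the chain to batch#9.
With batch#9 < batch#4: batch#13 < batch#6 < batch#7 < batch#15 < batch#3 < batch#9 < batch#4.
With batch#4 < batch#12: batch#13 < batch#6 < batch#7 < batch#15 < batch#3 < batch#9 < batch#4 < batch#12.
So batch#13 < batch#12; batch#13 is the lower of the two.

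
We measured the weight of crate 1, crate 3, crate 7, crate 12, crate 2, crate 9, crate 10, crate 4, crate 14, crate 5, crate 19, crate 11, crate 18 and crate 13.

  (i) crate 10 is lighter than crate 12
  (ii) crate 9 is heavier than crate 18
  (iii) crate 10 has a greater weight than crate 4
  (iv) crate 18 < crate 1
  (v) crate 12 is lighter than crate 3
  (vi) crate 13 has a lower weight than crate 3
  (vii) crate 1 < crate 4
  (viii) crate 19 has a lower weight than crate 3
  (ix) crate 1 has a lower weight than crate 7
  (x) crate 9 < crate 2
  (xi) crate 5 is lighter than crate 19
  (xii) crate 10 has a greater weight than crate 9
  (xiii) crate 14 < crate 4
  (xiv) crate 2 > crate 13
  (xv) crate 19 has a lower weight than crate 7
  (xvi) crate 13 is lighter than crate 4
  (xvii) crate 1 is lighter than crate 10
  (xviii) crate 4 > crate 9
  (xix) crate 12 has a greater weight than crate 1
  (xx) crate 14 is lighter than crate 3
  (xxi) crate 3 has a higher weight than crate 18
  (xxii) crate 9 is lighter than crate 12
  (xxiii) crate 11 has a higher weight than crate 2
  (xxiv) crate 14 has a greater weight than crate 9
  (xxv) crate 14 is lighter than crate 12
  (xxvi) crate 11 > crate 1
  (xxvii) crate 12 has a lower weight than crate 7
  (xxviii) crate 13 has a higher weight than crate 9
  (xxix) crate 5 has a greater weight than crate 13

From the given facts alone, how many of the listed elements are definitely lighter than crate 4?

From crate 4 the given relations immediately reach crate 9, crate 13, crate 14, crate 1.
From those, crate 18 — 5 in total.
Nothing else is reachable below crate 4; 5 in all.

5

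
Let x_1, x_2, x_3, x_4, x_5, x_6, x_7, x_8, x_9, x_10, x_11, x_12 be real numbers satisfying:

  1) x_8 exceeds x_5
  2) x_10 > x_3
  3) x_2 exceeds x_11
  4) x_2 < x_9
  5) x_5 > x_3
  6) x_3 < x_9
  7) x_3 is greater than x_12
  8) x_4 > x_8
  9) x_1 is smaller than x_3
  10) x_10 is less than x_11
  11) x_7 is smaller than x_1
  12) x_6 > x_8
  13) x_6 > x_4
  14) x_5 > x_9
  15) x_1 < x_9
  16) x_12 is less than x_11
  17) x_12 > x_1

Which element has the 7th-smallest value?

The consecutive relations fix a unique order: x_7 < x_1 < x_12 < x_3 < x_10 < x_11 < x_2 < x_9 < x_5 < x_8 < x_4 < x_6.
The 7th smallest is x_2.

x_2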